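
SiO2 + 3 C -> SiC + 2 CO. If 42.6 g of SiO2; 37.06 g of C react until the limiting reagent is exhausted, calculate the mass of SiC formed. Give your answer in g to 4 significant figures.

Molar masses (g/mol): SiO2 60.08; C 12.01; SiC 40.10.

n(SiO2) = 42.60 / 60.08 = 0.7091 mol
n(C) = 37.06 / 12.01 = 3.086 mol
n/ν for SiO2 = 0.7091/1 = 0.7091
n/ν for C = 3.086/3 = 1.029
Smallest n/ν is SiO2 → limiting reagent.
n(SiC) = (1/1) × 0.7091 = 0.7091 mol
mass = 0.7091 × 40.10 = 28.43 g

28.43 g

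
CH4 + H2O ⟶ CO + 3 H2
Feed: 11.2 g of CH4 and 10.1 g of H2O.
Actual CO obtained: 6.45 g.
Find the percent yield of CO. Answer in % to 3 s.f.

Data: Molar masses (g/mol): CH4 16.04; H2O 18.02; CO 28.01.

n(CH4) = 11.20 / 16.04 = 0.6983 mol
n(H2O) = 10.10 / 18.02 = 0.5605 mol
n/ν for CH4 = 0.6983/1 = 0.6983
n/ν for H2O = 0.5605/1 = 0.5605
Smallest n/ν is H2O → limiting reagent.
theoretical n(CO) = (1/1) × 0.5605 = 0.5605 mol → 15.70 g
% yield = 6.45 / 15.70 × 100 = 41.08 %

41.1 %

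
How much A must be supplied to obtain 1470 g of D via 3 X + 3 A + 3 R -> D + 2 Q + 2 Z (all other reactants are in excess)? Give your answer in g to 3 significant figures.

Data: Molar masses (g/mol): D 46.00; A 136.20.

n(D) = 1470 / 46.00 = 31.96 mol
n(A) = (3/1) × 31.96 = 95.88 mol
mass = 95.88 × 136.20 = 13060 g

13100 g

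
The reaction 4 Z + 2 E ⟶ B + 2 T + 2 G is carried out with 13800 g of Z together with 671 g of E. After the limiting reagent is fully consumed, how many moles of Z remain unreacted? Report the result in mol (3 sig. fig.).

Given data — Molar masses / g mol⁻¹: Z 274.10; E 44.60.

20.3 mol

n(Z) = 13800 / 274.10 = 50.35 mol
n(E) = 671.0 / 44.60 = 15.04 mol
n/ν for Z = 50.35/4 = 12.59
n/ν for E = 15.04/2 = 7.520
Smallest n/ν is E → limiting reagent.
Z consumed = (4/2) × 15.04 = 30.08 mol
Z remaining = 50.35 − 30.08 = 20.27 mol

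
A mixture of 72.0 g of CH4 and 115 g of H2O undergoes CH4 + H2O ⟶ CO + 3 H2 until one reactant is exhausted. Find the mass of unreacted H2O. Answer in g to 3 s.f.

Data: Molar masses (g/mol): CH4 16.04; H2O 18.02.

n(CH4) = 72.00 / 16.04 = 4.489 mol
n(H2O) = 115.0 / 18.02 = 6.382 mol
n/ν for CH4 = 4.489/1 = 4.489
n/ν for H2O = 6.382/1 = 6.382
Smallest n/ν is CH4 → limiting reagent.
H2O consumed = (1/1) × 4.489 = 4.489 mol
H2O remaining = 6.382 − 4.489 = 1.893 mol
mass = 1.893 × 18.02 = 34.11 g

34.1 g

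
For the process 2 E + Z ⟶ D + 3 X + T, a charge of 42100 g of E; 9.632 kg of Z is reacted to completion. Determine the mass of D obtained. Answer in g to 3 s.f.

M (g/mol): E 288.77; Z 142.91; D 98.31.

n(E) = 42100 / 288.77 = 145.8 mol
n(Z) = 9.632×1000 / 142.91 = 67.40 mol
n/ν for E = 145.8/2 = 72.90
n/ν for Z = 67.40/1 = 67.40
Smallest n/ν is Z → limiting reagent.
n(D) = (1/1) × 67.40 = 67.40 mol
mass = 67.40 × 98.31 = 6626 g

6630 g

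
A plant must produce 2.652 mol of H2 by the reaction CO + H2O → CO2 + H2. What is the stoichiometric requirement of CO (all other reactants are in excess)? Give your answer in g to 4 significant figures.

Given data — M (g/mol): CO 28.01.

n(H2) = 2.652 mol
n(CO) = (1/1) × 2.652 = 2.652 mol
mass = 2.652 × 28.01 = 74.28 g

74.28 g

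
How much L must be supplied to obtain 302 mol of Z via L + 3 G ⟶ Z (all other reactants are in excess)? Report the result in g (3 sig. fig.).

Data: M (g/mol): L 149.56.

45200 g

n(Z) = 302.0 mol
n(L) = (1/1) × 302.0 = 302.0 mol
mass = 302.0 × 149.56 = 45170 g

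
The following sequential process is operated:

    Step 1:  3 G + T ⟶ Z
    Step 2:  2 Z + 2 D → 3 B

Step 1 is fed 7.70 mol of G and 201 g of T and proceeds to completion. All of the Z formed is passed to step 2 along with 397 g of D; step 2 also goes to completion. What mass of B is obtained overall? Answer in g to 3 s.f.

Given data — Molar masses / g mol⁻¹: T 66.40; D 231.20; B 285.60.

736 g

Step 1:
n(G) = 7.700 mol
n(T) = 201.0 / 66.40 = 3.027 mol
n/ν for G = 7.700/3 = 2.567
n/ν for T = 3.027/1 = 3.027
Smallest n/ν is G → limiting reagent.
n(Z) produced = (1/3) × 7.700 = 2.567 mol
Step 2:
n(Z) available = 2.567 mol
n(D) = 397.0 / 231.20 = 1.717 mol
n/ν for Z = 2.567/2 = 1.284
n/ν for D = 1.717/2 = 0.8585
Smallest n/ν is D → limiting reagent.
n(B) = (3/2) × 1.717 = 2.576 mol
mass = 2.576 × 285.60 = 735.7 g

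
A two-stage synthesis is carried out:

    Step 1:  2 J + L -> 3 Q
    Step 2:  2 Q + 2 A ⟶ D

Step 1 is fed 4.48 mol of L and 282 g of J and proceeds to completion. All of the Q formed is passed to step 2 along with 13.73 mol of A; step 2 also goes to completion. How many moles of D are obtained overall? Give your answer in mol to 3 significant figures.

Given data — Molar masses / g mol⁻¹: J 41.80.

5.06 mol

Step 1:
n(L) = 4.480 mol
n(J) = 282.0 / 41.80 = 6.746 mol
n/ν for L = 4.480/1 = 4.480
n/ν for J = 6.746/2 = 3.373
Smallest n/ν is J → limiting reagent.
n(Q) produced = (3/2) × 6.746 = 10.12 mol
Step 2:
n(Q) available = 10.12 mol
n(A) = 13.73 mol
n/ν for Q = 10.12/2 = 5.060
n/ν for A = 13.73/2 = 6.865
Smallest n/ν is Q → limiting reagent.
n(D) = (1/2) × 10.12 = 5.060 mol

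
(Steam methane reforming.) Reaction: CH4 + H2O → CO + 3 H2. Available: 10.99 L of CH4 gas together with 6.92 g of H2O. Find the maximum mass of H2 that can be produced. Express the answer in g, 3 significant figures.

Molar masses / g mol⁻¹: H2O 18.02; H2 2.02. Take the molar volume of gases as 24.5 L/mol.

n(CH4) = 10.99 / 24.5 = 0.4486 mol
n(H2O) = 6.920 / 18.02 = 0.3840 mol
n/ν for CH4 = 0.4486/1 = 0.4486
n/ν for H2O = 0.3840/1 = 0.3840
Smallest n/ν is H2O → limiting reagent.
n(H2) = (3/1) × 0.3840 = 1.152 mol
mass = 1.152 × 2.02 = 2.327 g

2.33 g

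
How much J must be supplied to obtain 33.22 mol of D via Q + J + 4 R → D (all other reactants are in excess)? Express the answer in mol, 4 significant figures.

n(D) = 33.22 mol
n(J) = (1/1) × 33.22 = 33.22 mol

33.22 mol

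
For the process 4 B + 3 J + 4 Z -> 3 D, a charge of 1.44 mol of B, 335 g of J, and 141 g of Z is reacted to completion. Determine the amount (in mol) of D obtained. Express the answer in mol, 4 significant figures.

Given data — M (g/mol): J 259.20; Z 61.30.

n(B) = 1.440 mol
n(J) = 335.0 / 259.20 = 1.292 mol
n(Z) = 141.0 / 61.30 = 2.300 mol
n/ν → B: 0.3600, J: 0.4307, Z: 0.5750; B is limiting.
n(D) = (3/4) × 1.440 = 1.080 mol

1.080 mol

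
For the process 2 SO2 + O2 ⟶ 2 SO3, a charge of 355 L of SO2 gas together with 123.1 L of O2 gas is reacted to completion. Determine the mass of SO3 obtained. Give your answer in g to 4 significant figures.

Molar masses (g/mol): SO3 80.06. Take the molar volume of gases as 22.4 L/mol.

879.9 g

n(SO2) = 355.0 / 22.4 = 15.85 mol
n(O2) = 123.1 / 22.4 = 5.496 mol
n/ν for SO2 = 15.85/2 = 7.925
n/ν for O2 = 5.496/1 = 5.496
Smallest n/ν is O2 → limiting reagent.
n(SO3) = (2/1) × 5.496 = 10.99 mol
mass = 10.99 × 80.06 = 879.9 g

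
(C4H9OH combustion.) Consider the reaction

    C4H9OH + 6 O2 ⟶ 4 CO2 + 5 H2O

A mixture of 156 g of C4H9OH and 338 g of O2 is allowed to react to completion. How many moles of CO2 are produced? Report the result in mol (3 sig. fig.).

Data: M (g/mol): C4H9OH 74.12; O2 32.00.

n(C4H9OH) = 156.0 / 74.12 = 2.105 mol
n(O2) = 338.0 / 32.00 = 10.56 mol
n/ν for C4H9OH = 2.105/1 = 2.105
n/ν for O2 = 10.56/6 = 1.760
Smallest n/ν is O2 → limiting reagent.
n(CO2) = (4/6) × 10.56 = 7.040 mol

7.04 mol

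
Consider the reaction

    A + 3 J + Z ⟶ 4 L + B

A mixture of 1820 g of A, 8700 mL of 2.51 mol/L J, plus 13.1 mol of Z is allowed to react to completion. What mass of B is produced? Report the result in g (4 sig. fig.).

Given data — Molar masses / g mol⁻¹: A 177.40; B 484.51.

n(A) = 1820 / 177.40 = 10.26 mol
n(J) = 2.51 × 8700/1000 = 21.84 mol
n(Z) = 13.10 mol
n/ν for A = 10.26/1 = 10.26
n/ν for J = 21.84/3 = 7.280
n/ν for Z = 13.10/1 = 13.10
Smallest n/ν is J → limiting reagent.
n(B) = (1/3) × 21.84 = 7.280 mol
mass = 7.280 × 484.51 = 3527 g

3527 g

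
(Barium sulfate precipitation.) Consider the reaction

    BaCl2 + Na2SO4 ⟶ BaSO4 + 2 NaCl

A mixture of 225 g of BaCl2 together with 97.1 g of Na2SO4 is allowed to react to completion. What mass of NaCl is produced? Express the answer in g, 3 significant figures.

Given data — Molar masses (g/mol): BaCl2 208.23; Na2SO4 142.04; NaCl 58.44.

79.9 g

n(BaCl2) = 225.0 / 208.23 = 1.081 mol
n(Na2SO4) = 97.10 / 142.04 = 0.6836 mol
n/ν for BaCl2 = 1.081/1 = 1.081
n/ν for Na2SO4 = 0.6836/1 = 0.6836
Smallest n/ν is Na2SO4 → limiting reagent.
n(NaCl) = (2/1) × 0.6836 = 1.367 mol
mass = 1.367 × 58.44 = 79.89 g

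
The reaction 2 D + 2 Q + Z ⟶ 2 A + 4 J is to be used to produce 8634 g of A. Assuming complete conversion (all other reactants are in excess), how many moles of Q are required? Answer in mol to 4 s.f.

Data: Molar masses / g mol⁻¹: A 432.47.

n(A) = 8634 / 432.47 = 19.96 mol
n(Q) = (2/2) × 19.96 = 19.96 mol

19.96 mol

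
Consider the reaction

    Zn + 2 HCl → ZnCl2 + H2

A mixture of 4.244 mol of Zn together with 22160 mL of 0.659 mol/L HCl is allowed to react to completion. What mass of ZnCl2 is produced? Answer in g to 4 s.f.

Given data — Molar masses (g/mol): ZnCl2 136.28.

n(Zn) = 4.244 mol
n(HCl) = 0.659 × 22160/1000 = 14.60 mol
n/ν → Zn: 4.244, HCl: 7.300; Zn is limiting.
n(ZnCl2) = (1/1) × 4.244 = 4.244 mol
mass = 4.244 × 136.28 = 578.4 g

578.4 g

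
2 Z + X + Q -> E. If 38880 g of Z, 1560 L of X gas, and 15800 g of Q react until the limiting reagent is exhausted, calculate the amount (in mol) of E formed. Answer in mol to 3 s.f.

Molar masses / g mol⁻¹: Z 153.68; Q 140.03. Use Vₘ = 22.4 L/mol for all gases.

69.6 mol

n(Z) = 38880 / 153.68 = 253.0 mol
n(X) = 1560 / 22.4 = 69.64 mol
n(Q) = 15800 / 140.03 = 112.8 mol
n/ν for Z = 253.0/2 = 126.5
n/ν for X = 69.64/1 = 69.64
n/ν for Q = 112.8/1 = 112.8
Smallest n/ν is X → limiting reagent.
n(E) = (1/1) × 69.64 = 69.64 mol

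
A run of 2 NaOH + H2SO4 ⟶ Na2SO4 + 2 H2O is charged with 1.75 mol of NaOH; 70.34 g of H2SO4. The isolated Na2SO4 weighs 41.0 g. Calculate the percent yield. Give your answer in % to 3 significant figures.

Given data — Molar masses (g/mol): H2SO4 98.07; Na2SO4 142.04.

n(NaOH) = 1.750 mol
n(H2SO4) = 70.34 / 98.07 = 0.7172 mol
n/ν for NaOH = 1.750/2 = 0.8750
n/ν for H2SO4 = 0.7172/1 = 0.7172
Smallest n/ν is H2SO4 → limiting reagent.
theoretical n(Na2SO4) = (1/1) × 0.7172 = 0.7172 mol → 101.9 g
% yield = 41.0 / 101.9 × 100 = 40.24 %

40.2 %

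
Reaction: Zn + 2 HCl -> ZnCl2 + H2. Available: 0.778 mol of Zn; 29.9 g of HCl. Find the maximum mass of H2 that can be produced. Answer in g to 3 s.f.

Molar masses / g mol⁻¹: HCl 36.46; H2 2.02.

n(Zn) = 0.7780 mol
n(HCl) = 29.90 / 36.46 = 0.8201 mol
n/ν → Zn: 0.7780, HCl: 0.4101; HCl is limiting.
n(H2) = (1/2) × 0.8201 = 0.4101 mol
mass = 0.4101 × 2.02 = 0.8284 g

0.828 g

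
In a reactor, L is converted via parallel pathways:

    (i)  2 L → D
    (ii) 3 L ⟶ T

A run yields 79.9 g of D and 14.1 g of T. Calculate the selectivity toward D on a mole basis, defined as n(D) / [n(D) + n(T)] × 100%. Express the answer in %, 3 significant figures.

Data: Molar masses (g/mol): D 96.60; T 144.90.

89.5 %

n(D) = 79.9 / 96.60 = 0.8271 mol
n(T) = 14.1 / 144.90 = 0.09731 mol
selectivity = 0.8271/(0.8271+0.09731) × 100 = 89.47 %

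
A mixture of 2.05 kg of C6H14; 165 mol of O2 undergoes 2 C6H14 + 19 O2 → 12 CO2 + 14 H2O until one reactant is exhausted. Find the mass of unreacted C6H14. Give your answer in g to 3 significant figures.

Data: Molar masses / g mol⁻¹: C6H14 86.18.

n(C6H14) = 2.050×1000 / 86.18 = 23.79 mol
n(O2) = 165.0 mol
n/ν for C6H14 = 23.79/2 = 11.90
n/ν for O2 = 165.0/19 = 8.684
Smallest n/ν is O2 → limiting reagent.
C6H14 consumed = (2/19) × 165.0 = 17.37 mol
C6H14 remaining = 23.79 − 17.37 = 6.420 mol
mass = 6.420 × 86.18 = 553.3 g

553 g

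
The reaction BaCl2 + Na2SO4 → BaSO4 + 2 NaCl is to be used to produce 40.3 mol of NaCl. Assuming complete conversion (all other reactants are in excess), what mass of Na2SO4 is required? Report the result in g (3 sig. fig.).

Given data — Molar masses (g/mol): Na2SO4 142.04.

2860 g

n(NaCl) = 40.30 mol
n(Na2SO4) = (1/2) × 40.30 = 20.15 mol
mass = 20.15 × 142.04 = 2862 g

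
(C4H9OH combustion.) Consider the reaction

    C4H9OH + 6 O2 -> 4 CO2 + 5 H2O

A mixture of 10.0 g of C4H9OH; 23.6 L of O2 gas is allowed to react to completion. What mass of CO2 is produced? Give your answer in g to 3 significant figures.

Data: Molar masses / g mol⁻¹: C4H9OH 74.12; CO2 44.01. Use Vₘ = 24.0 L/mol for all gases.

23.8 g

n(C4H9OH) = 10.00 / 74.12 = 0.1349 mol
n(O2) = 23.60 / 24.0 = 0.9833 mol
n/ν → C4H9OH: 0.1349, O2: 0.1639; C4H9OH is limiting.
n(CO2) = (4/1) × 0.1349 = 0.5396 mol
mass = 0.5396 × 44.01 = 23.75 g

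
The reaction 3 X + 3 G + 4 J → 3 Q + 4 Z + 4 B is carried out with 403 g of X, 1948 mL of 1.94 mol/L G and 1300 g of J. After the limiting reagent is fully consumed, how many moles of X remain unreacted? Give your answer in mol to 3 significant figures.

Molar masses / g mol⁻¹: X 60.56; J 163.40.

2.88 mol

n(X) = 403.0 / 60.56 = 6.655 mol
n(G) = 1.94 × 1948/1000 = 3.779 mol
n(J) = 1300 / 163.40 = 7.956 mol
n/ν → X: 2.218, G: 1.260, J: 1.989; G is limiting.
X consumed = (3/3) × 3.779 = 3.779 mol
X remaining = 6.655 − 3.779 = 2.876 mol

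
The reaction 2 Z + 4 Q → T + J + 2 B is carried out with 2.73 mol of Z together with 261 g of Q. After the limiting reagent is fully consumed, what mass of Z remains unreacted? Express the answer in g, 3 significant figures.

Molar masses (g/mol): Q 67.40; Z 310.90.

n(Z) = 2.730 mol
n(Q) = 261.0 / 67.40 = 3.872 mol
n/ν → Z: 1.365, Q: 0.9680; Q is limiting.
Z consumed = (2/4) × 3.872 = 1.936 mol
Z remaining = 2.730 − 1.936 = 0.7940 mol
mass = 0.7940 × 310.90 = 246.9 g

247 g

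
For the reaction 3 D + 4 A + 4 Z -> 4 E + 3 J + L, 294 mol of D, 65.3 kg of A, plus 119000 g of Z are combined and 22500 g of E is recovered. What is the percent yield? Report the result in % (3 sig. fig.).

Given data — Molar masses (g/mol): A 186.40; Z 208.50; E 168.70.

n(D) = 294.0 mol
n(A) = 65.30×1000 / 186.40 = 350.3 mol
n(Z) = 119000 / 208.50 = 570.7 mol
n/ν for D = 294.0/3 = 98.00
n/ν for A = 350.3/4 = 87.58
n/ν for Z = 570.7/4 = 142.7
Smallest n/ν is A → limiting reagent.
theoretical n(E) = (4/4) × 350.3 = 350.3 mol → 59100 g
% yield = 22500 / 59100 × 100 = 38.07 %

38.1 %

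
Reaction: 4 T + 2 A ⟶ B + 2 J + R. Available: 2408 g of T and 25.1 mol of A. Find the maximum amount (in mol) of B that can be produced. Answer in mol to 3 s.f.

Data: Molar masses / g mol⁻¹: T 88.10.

n(T) = 2408 / 88.10 = 27.33 mol
n(A) = 25.10 mol
n/ν → T: 6.833, A: 12.55; T is limiting.
n(B) = (1/4) × 27.33 = 6.833 mol

6.83 mol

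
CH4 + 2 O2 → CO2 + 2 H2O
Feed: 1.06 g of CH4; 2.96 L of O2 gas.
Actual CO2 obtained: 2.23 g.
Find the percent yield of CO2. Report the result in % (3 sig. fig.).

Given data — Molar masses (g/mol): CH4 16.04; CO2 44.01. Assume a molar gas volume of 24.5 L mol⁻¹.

n(CH4) = 1.060 / 16.04 = 0.06608 mol
n(O2) = 2.960 / 24.5 = 0.1208 mol
n/ν → CH4: 0.06608, O2: 0.06040; O2 is limiting.
theoretical n(CO2) = (1/2) × 0.1208 = 0.06040 mol → 2.658 g
% yield = 2.23 / 2.658 × 100 = 83.90 %

83.9 %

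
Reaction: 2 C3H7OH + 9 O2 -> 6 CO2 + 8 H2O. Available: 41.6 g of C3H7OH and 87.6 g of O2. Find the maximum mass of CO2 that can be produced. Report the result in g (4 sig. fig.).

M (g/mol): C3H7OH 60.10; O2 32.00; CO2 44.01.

80.32 g

n(C3H7OH) = 41.60 / 60.10 = 0.6922 mol
n(O2) = 87.60 / 32.00 = 2.738 mol
n/ν for C3H7OH = 0.6922/2 = 0.3461
n/ν for O2 = 2.738/9 = 0.3042
Smallest n/ν is O2 → limiting reagent.
n(CO2) = (6/9) × 2.738 = 1.825 mol
mass = 1.825 × 44.01 = 80.32 g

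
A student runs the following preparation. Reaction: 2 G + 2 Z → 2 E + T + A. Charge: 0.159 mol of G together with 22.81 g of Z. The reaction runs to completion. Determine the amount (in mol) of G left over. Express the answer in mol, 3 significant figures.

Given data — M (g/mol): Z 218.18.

0.0545 mol

n(G) = 0.1590 mol
n(Z) = 22.81 / 218.18 = 0.1045 mol
n/ν for G = 0.1590/2 = 0.07950
n/ν for Z = 0.1045/2 = 0.05225
Smallest n/ν is Z → limiting reagent.
G consumed = (2/2) × 0.1045 = 0.1045 mol
G remaining = 0.1590 − 0.1045 = 0.05450 mol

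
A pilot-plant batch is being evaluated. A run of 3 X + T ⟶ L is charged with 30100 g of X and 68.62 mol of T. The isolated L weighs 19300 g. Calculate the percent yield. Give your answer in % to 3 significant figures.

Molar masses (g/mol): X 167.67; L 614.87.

n(X) = 30100 / 167.67 = 179.5 mol
n(T) = 68.62 mol
n/ν for X = 179.5/3 = 59.83
n/ν for T = 68.62/1 = 68.62
Smallest n/ν is X → limiting reagent.
theoretical n(L) = (1/3) × 179.5 = 59.83 mol → 36790 g
% yield = 19300 / 36790 × 100 = 52.46 %

52.5 %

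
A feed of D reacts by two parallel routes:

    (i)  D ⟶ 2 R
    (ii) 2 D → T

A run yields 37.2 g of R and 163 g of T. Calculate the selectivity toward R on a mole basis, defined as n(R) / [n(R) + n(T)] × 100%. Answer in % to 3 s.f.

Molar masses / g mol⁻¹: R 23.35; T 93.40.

47.7 %

n(R) = 37.2 / 23.35 = 1.593 mol
n(T) = 163 / 93.40 = 1.745 mol
selectivity = 1.593/(1.593+1.745) × 100 = 47.72 %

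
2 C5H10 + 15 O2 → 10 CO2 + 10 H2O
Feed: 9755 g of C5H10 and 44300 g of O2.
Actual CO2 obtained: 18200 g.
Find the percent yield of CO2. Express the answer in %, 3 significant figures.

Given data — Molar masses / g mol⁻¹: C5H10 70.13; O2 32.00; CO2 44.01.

59.5 %

n(C5H10) = 9755 / 70.13 = 139.1 mol
n(O2) = 44300 / 32.00 = 1384 mol
n/ν for C5H10 = 139.1/2 = 69.55
n/ν for O2 = 1384/15 = 92.27
Smallest n/ν is C5H10 → limiting reagent.
theoretical n(CO2) = (10/2) × 139.1 = 695.5 mol → 30610 g
% yield = 18200 / 30610 × 100 = 59.46 %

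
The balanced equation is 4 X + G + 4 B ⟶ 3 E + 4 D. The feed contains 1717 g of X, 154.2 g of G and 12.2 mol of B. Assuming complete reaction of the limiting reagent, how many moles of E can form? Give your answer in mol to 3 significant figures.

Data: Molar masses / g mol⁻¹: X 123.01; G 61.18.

n(X) = 1717 / 123.01 = 13.96 mol
n(G) = 154.2 / 61.18 = 2.520 mol
n(B) = 12.20 mol
n/ν → X: 3.490, G: 2.520, B: 3.050; G is limiting.
n(E) = (3/1) × 2.520 = 7.560 mol

7.56 mol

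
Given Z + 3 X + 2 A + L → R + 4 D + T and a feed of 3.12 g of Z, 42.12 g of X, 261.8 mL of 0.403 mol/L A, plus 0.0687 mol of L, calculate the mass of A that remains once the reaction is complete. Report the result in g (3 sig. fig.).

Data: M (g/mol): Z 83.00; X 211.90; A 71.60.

n(Z) = 3.120 / 83.00 = 0.03759 mol
n(X) = 42.12 / 211.90 = 0.1988 mol
n(A) = 0.403 × 261.8/1000 = 0.1055 mol
n(L) = 0.06870 mol
n/ν for Z = 0.03759/1 = 0.03759
n/ν for X = 0.1988/3 = 0.06627
n/ν for A = 0.1055/2 = 0.05275
n/ν for L = 0.06870/1 = 0.06870
Smallest n/ν is Z → limiting reagent.
A consumed = (2/1) × 0.03759 = 0.07518 mol
A remaining = 0.1055 − 0.07518 = 0.03032 mol
mass = 0.03032 × 71.60 = 2.171 g

2.17 g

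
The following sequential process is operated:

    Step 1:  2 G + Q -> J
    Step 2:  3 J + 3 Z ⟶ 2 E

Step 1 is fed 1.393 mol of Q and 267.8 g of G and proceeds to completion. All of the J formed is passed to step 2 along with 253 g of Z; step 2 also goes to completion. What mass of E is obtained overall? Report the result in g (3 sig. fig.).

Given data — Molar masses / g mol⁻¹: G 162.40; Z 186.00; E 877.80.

483 g

Step 1:
n(Q) = 1.393 mol
n(G) = 267.8 / 162.40 = 1.649 mol
n/ν for Q = 1.393/1 = 1.393
n/ν for G = 1.649/2 = 0.8245
Smallest n/ν is G → limiting reagent.
n(J) produced = (1/2) × 1.649 = 0.8245 mol
Step 2:
n(J) available = 0.8245 mol
n(Z) = 253.0 / 186.00 = 1.360 mol
n/ν for J = 0.8245/3 = 0.2748
n/ν for Z = 1.360/3 = 0.4533
Smallest n/ν is J → limiting reagent.
n(E) = (2/3) × 0.8245 = 0.5497 mol
mass = 0.5497 × 877.80 = 482.5 g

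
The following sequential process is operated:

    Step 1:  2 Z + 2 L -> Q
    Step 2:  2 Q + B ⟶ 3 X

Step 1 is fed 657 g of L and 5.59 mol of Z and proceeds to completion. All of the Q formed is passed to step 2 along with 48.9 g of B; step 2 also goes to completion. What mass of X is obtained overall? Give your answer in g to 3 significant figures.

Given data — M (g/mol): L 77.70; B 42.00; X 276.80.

Step 1:
n(L) = 657.0 / 77.70 = 8.456 mol
n(Z) = 5.590 mol
n/ν → L: 4.228, Z: 2.795; Z is limiting.
n(Q) produced = (1/2) × 5.590 = 2.795 mol
Step 2:
n(Q) available = 2.795 mol
n(B) = 48.90 / 42.00 = 1.164 mol
n/ν → Q: 1.398, B: 1.164; B is limiting.
n(X) = (3/1) × 1.164 = 3.492 mol
mass = 3.492 × 276.80 = 966.6 g

967 g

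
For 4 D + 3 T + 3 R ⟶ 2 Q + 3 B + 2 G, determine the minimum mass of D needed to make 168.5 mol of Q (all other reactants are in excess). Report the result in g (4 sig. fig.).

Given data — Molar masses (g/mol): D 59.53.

n(Q) = 168.5 mol
n(D) = (4/2) × 168.5 = 337.0 mol
mass = 337.0 × 59.53 = 20060 g

20060 g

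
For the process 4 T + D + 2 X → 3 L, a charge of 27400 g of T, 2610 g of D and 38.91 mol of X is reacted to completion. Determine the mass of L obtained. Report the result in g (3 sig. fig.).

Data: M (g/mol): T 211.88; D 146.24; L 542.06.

29000 g

n(T) = 27400 / 211.88 = 129.3 mol
n(D) = 2610 / 146.24 = 17.85 mol
n(X) = 38.91 mol
n/ν for T = 129.3/4 = 32.33
n/ν for D = 17.85/1 = 17.85
n/ν for X = 38.91/2 = 19.46
Smallest n/ν is D → limiting reagent.
n(L) = (3/1) × 17.85 = 53.55 mol
mass = 53.55 × 542.06 = 29030 g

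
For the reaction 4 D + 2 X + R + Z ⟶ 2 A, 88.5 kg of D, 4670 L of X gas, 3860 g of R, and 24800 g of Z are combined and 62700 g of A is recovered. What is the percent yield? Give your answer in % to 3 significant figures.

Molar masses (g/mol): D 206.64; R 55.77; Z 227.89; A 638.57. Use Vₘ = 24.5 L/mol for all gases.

n(D) = 88.50×1000 / 206.64 = 428.3 mol
n(X) = 4670 / 24.5 = 190.6 mol
n(R) = 3860 / 55.77 = 69.21 mol
n(Z) = 24800 / 227.89 = 108.8 mol
n/ν for D = 428.3/4 = 107.1
n/ν for X = 190.6/2 = 95.30
n/ν for R = 69.21/1 = 69.21
n/ν for Z = 108.8/1 = 108.8
Smallest n/ν is R → limiting reagent.
theoretical n(A) = (2/1) × 69.21 = 138.4 mol → 88380 g
% yield = 62700 / 88380 × 100 = 70.94 %

70.9 %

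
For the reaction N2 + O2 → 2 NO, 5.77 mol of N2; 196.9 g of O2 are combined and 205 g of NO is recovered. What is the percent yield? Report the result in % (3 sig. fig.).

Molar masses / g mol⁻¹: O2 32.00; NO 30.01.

n(N2) = 5.770 mol
n(O2) = 196.9 / 32.00 = 6.153 mol
n/ν for N2 = 5.770/1 = 5.770
n/ν for O2 = 6.153/1 = 6.153
Smallest n/ν is N2 → limiting reagent.
theoretical n(NO) = (2/1) × 5.770 = 11.54 mol → 346.3 g
% yield = 205 / 346.3 × 100 = 59.20 %

59.2 %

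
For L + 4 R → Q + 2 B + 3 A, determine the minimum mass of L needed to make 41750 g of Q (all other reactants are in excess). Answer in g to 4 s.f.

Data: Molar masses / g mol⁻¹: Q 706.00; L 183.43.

n(Q) = 41750 / 706.00 = 59.14 mol
n(L) = (1/1) × 59.14 = 59.14 mol
mass = 59.14 × 183.43 = 10850 g

10850 g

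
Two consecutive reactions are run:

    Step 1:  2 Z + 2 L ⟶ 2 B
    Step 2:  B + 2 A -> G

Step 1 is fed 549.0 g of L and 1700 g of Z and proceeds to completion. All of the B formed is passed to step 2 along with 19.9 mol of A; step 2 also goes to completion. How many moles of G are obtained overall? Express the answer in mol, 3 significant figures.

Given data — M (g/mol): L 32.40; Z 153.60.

9.95 mol

Step 1:
n(L) = 549.0 / 32.40 = 16.94 mol
n(Z) = 1700 / 153.60 = 11.07 mol
n/ν for L = 16.94/2 = 8.470
n/ν for Z = 11.07/2 = 5.535
Smallest n/ν is Z → limiting reagent.
n(B) produced = (2/2) × 11.07 = 11.07 mol
Step 2:
n(B) available = 11.07 mol
n(A) = 19.90 mol
n/ν for B = 11.07/1 = 11.07
n/ν for A = 19.90/2 = 9.950
Smallest n/ν is A → limiting reagent.
n(G) = (1/2) × 19.90 = 9.950 mol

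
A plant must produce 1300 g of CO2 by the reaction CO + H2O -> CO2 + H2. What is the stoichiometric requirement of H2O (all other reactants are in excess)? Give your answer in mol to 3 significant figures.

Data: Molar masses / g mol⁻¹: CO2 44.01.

n(CO2) = 1300 / 44.01 = 29.54 mol
n(H2O) = (1/1) × 29.54 = 29.54 mol

29.5 mol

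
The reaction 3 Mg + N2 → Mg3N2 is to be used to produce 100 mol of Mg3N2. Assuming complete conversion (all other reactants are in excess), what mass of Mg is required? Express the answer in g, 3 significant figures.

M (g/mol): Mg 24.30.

7290 g

n(Mg3N2) = 100.0 mol
n(Mg) = (3/1) × 100.0 = 300.0 mol
mass = 300.0 × 24.30 = 7290 g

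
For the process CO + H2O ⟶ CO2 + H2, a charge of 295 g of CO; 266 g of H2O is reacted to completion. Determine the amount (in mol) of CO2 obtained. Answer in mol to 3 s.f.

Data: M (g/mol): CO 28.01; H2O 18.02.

n(CO) = 295.0 / 28.01 = 10.53 mol
n(H2O) = 266.0 / 18.02 = 14.76 mol
n/ν for CO = 10.53/1 = 10.53
n/ν for H2O = 14.76/1 = 14.76
Smallest n/ν is CO → limiting reagent.
n(CO2) = (1/1) × 10.53 = 10.53 mol

10.5 mol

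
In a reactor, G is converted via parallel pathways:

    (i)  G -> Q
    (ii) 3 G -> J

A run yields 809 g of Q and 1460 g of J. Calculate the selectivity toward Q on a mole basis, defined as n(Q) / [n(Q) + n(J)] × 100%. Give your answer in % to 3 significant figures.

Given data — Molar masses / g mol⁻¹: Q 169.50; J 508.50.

n(Q) = 809 / 169.50 = 4.773 mol
n(J) = 1460 / 508.50 = 2.871 mol
selectivity = 4.773/(4.773+2.871) × 100 = 62.44 %

62.4 %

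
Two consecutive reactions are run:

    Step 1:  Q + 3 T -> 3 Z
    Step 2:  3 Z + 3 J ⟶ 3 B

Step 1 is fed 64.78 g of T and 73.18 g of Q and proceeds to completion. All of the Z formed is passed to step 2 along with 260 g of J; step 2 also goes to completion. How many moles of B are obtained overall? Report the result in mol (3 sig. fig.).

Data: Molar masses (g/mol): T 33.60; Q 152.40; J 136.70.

1.44 mol

Step 1:
n(T) = 64.78 / 33.60 = 1.928 mol
n(Q) = 73.18 / 152.40 = 0.4802 mol
n/ν → T: 0.6427, Q: 0.4802; Q is limiting.
n(Z) produced = (3/1) × 0.4802 = 1.441 mol
Step 2:
n(Z) available = 1.441 mol
n(J) = 260.0 / 136.70 = 1.902 mol
n/ν → Z: 0.4803, J: 0.6340; Z is limiting.
n(B) = (3/3) × 1.441 = 1.441 mol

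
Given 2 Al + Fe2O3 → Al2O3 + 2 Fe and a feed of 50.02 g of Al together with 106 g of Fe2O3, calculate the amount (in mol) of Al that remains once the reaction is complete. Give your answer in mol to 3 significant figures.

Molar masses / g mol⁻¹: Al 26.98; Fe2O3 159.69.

0.526 mol

n(Al) = 50.02 / 26.98 = 1.854 mol
n(Fe2O3) = 106.0 / 159.69 = 0.6638 mol
n/ν for Al = 1.854/2 = 0.9270
n/ν for Fe2O3 = 0.6638/1 = 0.6638
Smallest n/ν is Fe2O3 → limiting reagent.
Al consumed = (2/1) × 0.6638 = 1.328 mol
Al remaining = 1.854 − 1.328 = 0.5260 mol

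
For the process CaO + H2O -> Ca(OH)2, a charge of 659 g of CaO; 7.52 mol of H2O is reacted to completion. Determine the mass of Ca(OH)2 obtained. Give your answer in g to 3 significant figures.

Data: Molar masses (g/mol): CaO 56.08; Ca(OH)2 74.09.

557 g

n(CaO) = 659.0 / 56.08 = 11.75 mol
n(H2O) = 7.520 mol
n/ν for CaO = 11.75/1 = 11.75
n/ν for H2O = 7.520/1 = 7.520
Smallest n/ν is H2O → limiting reagent.
n(Ca(OH)2) = (1/1) × 7.520 = 7.520 mol
mass = 7.520 × 74.09 = 557.2 g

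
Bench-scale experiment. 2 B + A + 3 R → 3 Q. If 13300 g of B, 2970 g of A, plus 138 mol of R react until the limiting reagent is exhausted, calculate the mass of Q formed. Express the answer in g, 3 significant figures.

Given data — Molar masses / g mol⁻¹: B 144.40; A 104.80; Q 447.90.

38100 g

n(B) = 13300 / 144.40 = 92.11 mol
n(A) = 2970 / 104.80 = 28.34 mol
n(R) = 138.0 mol
n/ν → B: 46.06, A: 28.34, R: 46.00; A is limiting.
n(Q) = (3/1) × 28.34 = 85.02 mol
mass = 85.02 × 447.90 = 38080 g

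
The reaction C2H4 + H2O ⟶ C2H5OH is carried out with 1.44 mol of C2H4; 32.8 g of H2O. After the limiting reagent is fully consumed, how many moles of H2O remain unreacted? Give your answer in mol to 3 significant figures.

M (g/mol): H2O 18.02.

0.380 mol

n(C2H4) = 1.440 mol
n(H2O) = 32.80 / 18.02 = 1.820 mol
n/ν for C2H4 = 1.440/1 = 1.440
n/ν for H2O = 1.820/1 = 1.820
Smallest n/ν is C2H4 → limiting reagent.
H2O consumed = (1/1) × 1.440 = 1.440 mol
H2O remaining = 1.820 − 1.440 = 0.3800 mol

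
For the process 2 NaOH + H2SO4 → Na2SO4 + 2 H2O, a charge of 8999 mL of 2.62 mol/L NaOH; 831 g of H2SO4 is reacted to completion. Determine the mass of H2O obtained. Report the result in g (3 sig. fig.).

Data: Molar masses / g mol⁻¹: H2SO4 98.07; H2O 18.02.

305 g

n(NaOH) = 2.62 × 8999/1000 = 23.58 mol
n(H2SO4) = 831.0 / 98.07 = 8.474 mol
n/ν for NaOH = 23.58/2 = 11.79
n/ν for H2SO4 = 8.474/1 = 8.474
Smallest n/ν is H2SO4 → limiting reagent.
n(H2O) = (2/1) × 8.474 = 16.95 mol
mass = 16.95 × 18.02 = 305.4 g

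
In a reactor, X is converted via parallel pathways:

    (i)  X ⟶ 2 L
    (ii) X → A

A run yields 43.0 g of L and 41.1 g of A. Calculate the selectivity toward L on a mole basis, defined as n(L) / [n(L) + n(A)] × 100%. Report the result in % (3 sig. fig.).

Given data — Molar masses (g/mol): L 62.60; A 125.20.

67.7 %

n(L) = 43.0 / 62.60 = 0.6869 mol
n(A) = 41.1 / 125.20 = 0.3283 mol
selectivity = 0.6869/(0.6869+0.3283) × 100 = 67.66 %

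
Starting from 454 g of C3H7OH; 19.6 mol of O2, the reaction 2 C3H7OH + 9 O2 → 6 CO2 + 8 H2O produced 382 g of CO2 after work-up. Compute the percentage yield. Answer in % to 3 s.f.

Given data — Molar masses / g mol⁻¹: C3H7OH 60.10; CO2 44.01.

66.4 %

n(C3H7OH) = 454.0 / 60.10 = 7.554 mol
n(O2) = 19.60 mol
n/ν for C3H7OH = 7.554/2 = 3.777
n/ν for O2 = 19.60/9 = 2.178
Smallest n/ν is O2 → limiting reagent.
theoretical n(CO2) = (6/9) × 19.60 = 13.07 mol → 575.2 g
% yield = 382 / 575.2 × 100 = 66.41 %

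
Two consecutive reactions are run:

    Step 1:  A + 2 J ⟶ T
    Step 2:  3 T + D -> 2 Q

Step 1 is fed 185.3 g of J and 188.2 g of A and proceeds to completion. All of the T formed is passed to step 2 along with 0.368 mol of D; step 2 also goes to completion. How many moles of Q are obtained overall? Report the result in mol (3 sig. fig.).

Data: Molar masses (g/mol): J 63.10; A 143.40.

Step 1:
n(J) = 185.3 / 63.10 = 2.937 mol
n(A) = 188.2 / 143.40 = 1.312 mol
n/ν for J = 2.937/2 = 1.469
n/ν for A = 1.312/1 = 1.312
Smallest n/ν is A → limiting reagent.
n(T) produced = (1/1) × 1.312 = 1.312 mol
Step 2:
n(T) available = 1.312 mol
n(D) = 0.3680 mol
n/ν for T = 1.312/3 = 0.4373
n/ν for D = 0.3680/1 = 0.3680
Smallest n/ν is D → limiting reagent.
n(Q) = (2/1) × 0.3680 = 0.7360 mol

0.736 mol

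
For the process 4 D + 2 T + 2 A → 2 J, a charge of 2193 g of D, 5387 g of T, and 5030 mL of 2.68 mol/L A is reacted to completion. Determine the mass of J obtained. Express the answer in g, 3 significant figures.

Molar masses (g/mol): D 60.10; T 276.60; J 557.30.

n(D) = 2193 / 60.10 = 36.49 mol
n(T) = 5387 / 276.60 = 19.48 mol
n(A) = 2.68 × 5030/1000 = 13.48 mol
n/ν for D = 36.49/4 = 9.123
n/ν for T = 19.48/2 = 9.740
n/ν for A = 13.48/2 = 6.740
Smallest n/ν is A → limiting reagent.
n(J) = (2/2) × 13.48 = 13.48 mol
mass = 13.48 × 557.30 = 7512 g

7510 g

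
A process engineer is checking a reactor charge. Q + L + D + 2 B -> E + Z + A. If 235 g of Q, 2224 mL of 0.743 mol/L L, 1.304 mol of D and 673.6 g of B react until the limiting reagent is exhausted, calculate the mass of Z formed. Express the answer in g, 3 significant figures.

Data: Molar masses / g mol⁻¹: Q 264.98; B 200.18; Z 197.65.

175 g

n(Q) = 235.0 / 264.98 = 0.8869 mol
n(L) = 0.743 × 2224/1000 = 1.652 mol
n(D) = 1.304 mol
n(B) = 673.6 / 200.18 = 3.365 mol
n/ν for Q = 0.8869/1 = 0.8869
n/ν for L = 1.652/1 = 1.652
n/ν for D = 1.304/1 = 1.304
n/ν for B = 3.365/2 = 1.683
Smallest n/ν is Q → limiting reagent.
n(Z) = (1/1) × 0.8869 = 0.8869 mol
mass = 0.8869 × 197.65 = 175.3 g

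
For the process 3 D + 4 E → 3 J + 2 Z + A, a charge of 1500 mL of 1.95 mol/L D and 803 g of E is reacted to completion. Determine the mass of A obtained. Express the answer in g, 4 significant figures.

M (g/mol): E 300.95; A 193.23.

128.9 g

n(D) = 1.95 × 1500/1000 = 2.925 mol
n(E) = 803.0 / 300.95 = 2.668 mol
n/ν for D = 2.925/3 = 0.9750
n/ν for E = 2.668/4 = 0.6670
Smallest n/ν is E → limiting reagent.
n(A) = (1/4) × 2.668 = 0.6670 mol
mass = 0.6670 × 193.23 = 128.9 g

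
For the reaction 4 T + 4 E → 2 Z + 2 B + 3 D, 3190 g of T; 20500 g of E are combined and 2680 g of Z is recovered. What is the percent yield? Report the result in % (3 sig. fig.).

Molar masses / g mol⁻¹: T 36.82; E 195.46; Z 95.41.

n(T) = 3190 / 36.82 = 86.64 mol
n(E) = 20500 / 195.46 = 104.9 mol
n/ν → T: 21.66, E: 26.23; T is limiting.
theoretical n(Z) = (2/4) × 86.64 = 43.32 mol → 4133 g
% yield = 2680 / 4133 × 100 = 64.84 %

64.8 %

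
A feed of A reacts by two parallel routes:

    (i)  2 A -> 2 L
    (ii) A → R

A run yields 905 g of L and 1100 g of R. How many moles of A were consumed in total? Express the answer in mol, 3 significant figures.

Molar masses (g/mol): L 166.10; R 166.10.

n(L) = 905 / 166.10 = 5.449 mol
n(R) = 1100 / 166.10 = 6.623 mol
n(A) via (i) = (2/2)×5.449 = 5.449 mol
n(A) via (ii) = (1/1)×6.623 = 6.623 mol
total n(A) = 5.449 + 6.623 = 12.07 mol

12.1 mol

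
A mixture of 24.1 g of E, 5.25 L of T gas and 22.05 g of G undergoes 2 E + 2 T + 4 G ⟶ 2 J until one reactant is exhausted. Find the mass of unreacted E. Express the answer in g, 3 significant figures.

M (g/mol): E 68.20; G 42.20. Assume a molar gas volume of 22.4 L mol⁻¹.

n(E) = 24.10 / 68.20 = 0.3534 mol
n(T) = 5.250 / 22.4 = 0.2344 mol
n(G) = 22.05 / 42.20 = 0.5225 mol
n/ν → E: 0.1767, T: 0.1172, G: 0.1306; T is limiting.
E consumed = (2/2) × 0.2344 = 0.2344 mol
E remaining = 0.3534 − 0.2344 = 0.1190 mol
mass = 0.1190 × 68.20 = 8.116 g

8.12 g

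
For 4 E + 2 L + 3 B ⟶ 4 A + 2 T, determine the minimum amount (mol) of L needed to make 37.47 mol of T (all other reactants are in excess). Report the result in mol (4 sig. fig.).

37.47 mol

n(T) = 37.47 mol
n(L) = (2/2) × 37.47 = 37.47 mol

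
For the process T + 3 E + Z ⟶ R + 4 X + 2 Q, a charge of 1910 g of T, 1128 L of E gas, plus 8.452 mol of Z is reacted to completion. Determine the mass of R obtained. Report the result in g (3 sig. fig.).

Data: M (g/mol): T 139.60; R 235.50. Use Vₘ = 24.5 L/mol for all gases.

n(T) = 1910 / 139.60 = 13.68 mol
n(E) = 1128 / 24.5 = 46.04 mol
n(Z) = 8.452 mol
n/ν for T = 13.68/1 = 13.68
n/ν for E = 46.04/3 = 15.35
n/ν for Z = 8.452/1 = 8.452
Smallest n/ν is Z → limiting reagent.
n(R) = (1/1) × 8.452 = 8.452 mol
mass = 8.452 × 235.50 = 1990 g

1990 g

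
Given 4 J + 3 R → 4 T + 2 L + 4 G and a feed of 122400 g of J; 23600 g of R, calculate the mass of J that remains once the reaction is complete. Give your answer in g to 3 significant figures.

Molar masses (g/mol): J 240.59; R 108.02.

52300 g

n(J) = 122400 / 240.59 = 508.7 mol
n(R) = 23600 / 108.02 = 218.5 mol
n/ν for J = 508.7/4 = 127.2
n/ν for R = 218.5/3 = 72.83
Smallest n/ν is R → limiting reagent.
J consumed = (4/3) × 218.5 = 291.3 mol
J remaining = 508.7 − 291.3 = 217.4 mol
mass = 217.4 × 240.59 = 52300 g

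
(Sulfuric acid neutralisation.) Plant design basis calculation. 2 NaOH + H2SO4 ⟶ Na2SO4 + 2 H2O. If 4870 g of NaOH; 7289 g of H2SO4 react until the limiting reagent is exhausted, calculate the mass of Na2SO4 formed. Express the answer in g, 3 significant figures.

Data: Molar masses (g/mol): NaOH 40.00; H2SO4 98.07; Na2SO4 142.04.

8650 g

n(NaOH) = 4870 / 40.00 = 121.8 mol
n(H2SO4) = 7289 / 98.07 = 74.32 mol
n/ν for NaOH = 121.8/2 = 60.90
n/ν for H2SO4 = 74.32/1 = 74.32
Smallest n/ν is NaOH → limiting reagent.
n(Na2SO4) = (1/2) × 121.8 = 60.90 mol
mass = 60.90 × 142.04 = 8650 g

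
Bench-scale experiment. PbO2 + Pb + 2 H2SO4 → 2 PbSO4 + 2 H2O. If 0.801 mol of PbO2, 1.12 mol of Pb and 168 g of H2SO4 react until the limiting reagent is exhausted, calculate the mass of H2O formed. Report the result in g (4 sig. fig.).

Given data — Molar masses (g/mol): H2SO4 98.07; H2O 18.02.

28.87 g

n(PbO2) = 0.8010 mol
n(Pb) = 1.120 mol
n(H2SO4) = 168.0 / 98.07 = 1.713 mol
n/ν for PbO2 = 0.8010/1 = 0.8010
n/ν for Pb = 1.120/1 = 1.120
n/ν for H2SO4 = 1.713/2 = 0.8565
Smallest n/ν is PbO2 → limiting reagent.
n(H2O) = (2/1) × 0.8010 = 1.602 mol
mass = 1.602 × 18.02 = 28.87 g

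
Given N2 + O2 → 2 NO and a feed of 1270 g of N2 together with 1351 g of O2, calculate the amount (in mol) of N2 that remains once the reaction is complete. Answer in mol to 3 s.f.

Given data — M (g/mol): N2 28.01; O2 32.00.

3.12 mol

n(N2) = 1270 / 28.01 = 45.34 mol
n(O2) = 1351 / 32.00 = 42.22 mol
n/ν → N2: 45.34, O2: 42.22; O2 is limiting.
N2 consumed = (1/1) × 42.22 = 42.22 mol
N2 remaining = 45.34 − 42.22 = 3.120 mol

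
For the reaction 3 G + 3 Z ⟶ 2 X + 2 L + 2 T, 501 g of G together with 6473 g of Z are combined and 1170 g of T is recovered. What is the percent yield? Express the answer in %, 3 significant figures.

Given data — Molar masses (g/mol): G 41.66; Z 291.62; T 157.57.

92.6 %

n(G) = 501.0 / 41.66 = 12.03 mol
n(Z) = 6473 / 291.62 = 22.20 mol
n/ν for G = 12.03/3 = 4.010
n/ν for Z = 22.20/3 = 7.400
Smallest n/ν is G → limiting reagent.
theoretical n(T) = (2/3) × 12.03 = 8.020 mol → 1264 g
% yield = 1170 / 1264 × 100 = 92.56 %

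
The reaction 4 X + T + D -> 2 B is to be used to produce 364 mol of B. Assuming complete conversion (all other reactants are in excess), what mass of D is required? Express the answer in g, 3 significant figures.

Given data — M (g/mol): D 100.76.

n(B) = 364.0 mol
n(D) = (1/2) × 364.0 = 182.0 mol
mass = 182.0 × 100.76 = 18340 g

18300 g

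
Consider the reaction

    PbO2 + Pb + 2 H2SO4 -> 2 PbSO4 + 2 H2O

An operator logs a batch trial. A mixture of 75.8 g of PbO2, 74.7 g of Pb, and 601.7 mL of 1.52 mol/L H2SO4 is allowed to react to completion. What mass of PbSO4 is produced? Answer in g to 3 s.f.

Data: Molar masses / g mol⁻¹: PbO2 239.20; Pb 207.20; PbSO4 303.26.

192 g

n(PbO2) = 75.80 / 239.20 = 0.3169 mol
n(Pb) = 74.70 / 207.20 = 0.3605 mol
n(H2SO4) = 1.52 × 601.7/1000 = 0.9146 mol
n/ν → PbO2: 0.3169, Pb: 0.3605, H2SO4: 0.4573; PbO2 is limiting.
n(PbSO4) = (2/1) × 0.3169 = 0.6338 mol
mass = 0.6338 × 303.26 = 192.2 g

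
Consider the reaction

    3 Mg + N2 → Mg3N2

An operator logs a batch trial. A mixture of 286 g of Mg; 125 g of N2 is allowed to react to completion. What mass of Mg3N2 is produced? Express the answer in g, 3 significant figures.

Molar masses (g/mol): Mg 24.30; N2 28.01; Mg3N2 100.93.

n(Mg) = 286.0 / 24.30 = 11.77 mol
n(N2) = 125.0 / 28.01 = 4.463 mol
n/ν for Mg = 11.77/3 = 3.923
n/ν for N2 = 4.463/1 = 4.463
Smallest n/ν is Mg → limiting reagent.
n(Mg3N2) = (1/3) × 11.77 = 3.923 mol
mass = 3.923 × 100.93 = 395.9 g

396 g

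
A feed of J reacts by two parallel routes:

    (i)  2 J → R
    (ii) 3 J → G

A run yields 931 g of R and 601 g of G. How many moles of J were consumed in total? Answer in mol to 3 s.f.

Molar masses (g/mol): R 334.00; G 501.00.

n(R) = 931 / 334.00 = 2.787 mol
n(G) = 601 / 501.00 = 1.200 mol
n(J) via (i) = (2/1)×2.787 = 5.574 mol
n(J) via (ii) = (3/1)×1.200 = 3.600 mol
total n(J) = 5.574 + 3.600 = 9.174 mol

9.17 mol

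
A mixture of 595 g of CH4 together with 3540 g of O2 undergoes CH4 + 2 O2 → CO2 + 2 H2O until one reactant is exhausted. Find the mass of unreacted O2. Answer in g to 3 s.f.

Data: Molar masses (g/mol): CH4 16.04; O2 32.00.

1170 g

n(CH4) = 595.0 / 16.04 = 37.09 mol
n(O2) = 3540 / 32.00 = 110.6 mol
n/ν for CH4 = 37.09/1 = 37.09
n/ν for O2 = 110.6/2 = 55.30
Smallest n/ν is CH4 → limiting reagent.
O2 consumed = (2/1) × 37.09 = 74.18 mol
O2 remaining = 110.6 − 74.18 = 36.42 mol
mass = 36.42 × 32.00 = 1165 g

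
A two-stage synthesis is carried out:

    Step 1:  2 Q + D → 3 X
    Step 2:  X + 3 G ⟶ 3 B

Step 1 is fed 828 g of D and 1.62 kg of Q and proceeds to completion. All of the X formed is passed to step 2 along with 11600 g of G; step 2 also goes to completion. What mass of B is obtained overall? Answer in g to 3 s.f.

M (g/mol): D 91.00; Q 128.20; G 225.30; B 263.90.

13600 g

Step 1:
n(D) = 828.0 / 91.00 = 9.099 mol
n(Q) = 1.620×1000 / 128.20 = 12.64 mol
n/ν for D = 9.099/1 = 9.099
n/ν for Q = 12.64/2 = 6.320
Smallest n/ν is Q → limiting reagent.
n(X) produced = (3/2) × 12.64 = 18.96 mol
Step 2:
n(X) available = 18.96 mol
n(G) = 11600 / 225.30 = 51.49 mol
n/ν for X = 18.96/1 = 18.96
n/ν for G = 51.49/3 = 17.16
Smallest n/ν is G → limiting reagent.
n(B) = (3/3) × 51.49 = 51.49 mol
mass = 51.49 × 263.90 = 13590 g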